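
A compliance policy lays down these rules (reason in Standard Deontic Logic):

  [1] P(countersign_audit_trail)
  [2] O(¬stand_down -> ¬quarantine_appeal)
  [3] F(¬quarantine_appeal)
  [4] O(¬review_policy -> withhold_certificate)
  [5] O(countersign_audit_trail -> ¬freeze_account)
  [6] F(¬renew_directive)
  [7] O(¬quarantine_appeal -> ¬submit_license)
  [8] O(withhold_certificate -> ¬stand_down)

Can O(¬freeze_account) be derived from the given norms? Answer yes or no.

Premise 5 is O(countersign_audit_trail -> ¬freeze_account), but O(countersign_audit_trail) is not derivable from the premises (the permission P(countersign_audit_trail) asserts only ¬O(¬countersign_audit_trail), not O(countersign_audit_trail)), so it does not yield O(¬freeze_account).
No other premise forces O(¬freeze_account). An ideal world satisfying every premise can still have ¬freeze_account false, so O(¬freeze_account) is not derivable.

No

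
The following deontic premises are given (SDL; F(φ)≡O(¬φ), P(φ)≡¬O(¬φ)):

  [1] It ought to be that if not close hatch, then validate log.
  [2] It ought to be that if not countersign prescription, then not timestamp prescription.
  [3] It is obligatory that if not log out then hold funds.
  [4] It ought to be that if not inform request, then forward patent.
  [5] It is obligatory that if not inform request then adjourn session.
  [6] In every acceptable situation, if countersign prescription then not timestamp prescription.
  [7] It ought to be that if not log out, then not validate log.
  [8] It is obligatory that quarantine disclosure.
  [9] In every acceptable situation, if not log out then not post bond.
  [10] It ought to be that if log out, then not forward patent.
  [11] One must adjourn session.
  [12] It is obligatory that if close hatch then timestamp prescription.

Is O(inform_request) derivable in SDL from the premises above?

By case analysis on ¬countersign_prescription: premise 2 gives O(¬countersign_prescription → ¬timestamp_prescription) and premise 6 gives O(countersign_prescription → ¬timestamp_prescription), so O(¬timestamp_prescription) either way.
The contrapositive of premise 12 (O(close_hatch → timestamp_prescription)) is O(¬timestamp_prescription → ¬close_hatch), and O(¬timestamp_prescription) is already established, so O(¬close_hatch).
Applying K to premise 1 (O(¬close_hatch → validate_log)) and O(¬close_hatch) yields O(validate_log).
Premise 7, O(¬log_out → ¬validate_log), contraposes to O(validate_log → log_out); with O(validate_log) we get O(log_out).
Premise 10 is O(log_out → ¬forward_patent); since O(log_out), deontic closure gives O(¬forward_patent).
The contrapositive of premise 4 (O(¬inform_request → forward_patent)) is O(¬forward_patent → inform_request), and O(¬forward_patent) is already established, so O(inform_request).
Premises 3, 5, 8, 9, 11 do not contribute to this derivation.
So O(inform_request) follows.

Yes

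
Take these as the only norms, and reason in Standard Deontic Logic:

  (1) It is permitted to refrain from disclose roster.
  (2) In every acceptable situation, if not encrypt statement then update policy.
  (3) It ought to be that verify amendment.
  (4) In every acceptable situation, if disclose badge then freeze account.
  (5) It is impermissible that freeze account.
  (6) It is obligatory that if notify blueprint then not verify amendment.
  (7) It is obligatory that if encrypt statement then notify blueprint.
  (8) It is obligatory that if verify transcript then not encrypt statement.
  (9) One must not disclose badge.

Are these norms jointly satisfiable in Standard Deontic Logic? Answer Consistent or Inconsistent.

Premise 4 is O(disclose_badge → freeze_account), but O(disclose_badge) is not derivable from the premises, so it does not yield O(freeze_account).
So O(freeze_account) is not derivable, and the apparent clash with O(¬freeze_account) does not arise.
A world satisfying every obligation exists (e.g. disclose_badge=false, disclose_roster=false, encrypt_statement=false, freeze_account=false, notify_blueprint=false, update_policy=true, verify_amendment=true, verify_transcript=false); no atom is both obligatory and forbidden, so the set is consistent.

Consistent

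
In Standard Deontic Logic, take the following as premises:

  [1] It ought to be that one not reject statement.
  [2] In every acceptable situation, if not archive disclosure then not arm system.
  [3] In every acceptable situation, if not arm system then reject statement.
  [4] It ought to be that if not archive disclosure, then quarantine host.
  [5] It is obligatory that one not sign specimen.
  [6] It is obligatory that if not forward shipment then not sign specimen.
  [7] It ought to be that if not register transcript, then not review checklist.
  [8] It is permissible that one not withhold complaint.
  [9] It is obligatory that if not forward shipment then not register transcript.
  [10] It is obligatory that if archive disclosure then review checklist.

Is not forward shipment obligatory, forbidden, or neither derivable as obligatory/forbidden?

Forbidden

From premise 1 we have O(¬reject_statement).
Premise 3, O(¬arm_system → reject_statement), contraposes to O(¬reject_statement → arm_system); with O(¬reject_statement) we get O(arm_system).
The contrapositive of premise 2 (O(¬archive_disclosure → ¬arm_system)) is O(arm_system → archive_disclosure), and O(arm_system) is already established, so O(archive_disclosure).
Applying K to premise 10 (O(archive_disclosure → review_checklist)) and O(archive_disclosure) yields O(review_checklist).
Premise 7 is O(¬register_transcript → ¬review_checklist); contrapositively O(review_checklist → register_transcript). Since O(review_checklist) holds, K gives O(register_transcript).
Premise 9, O(¬forward_shipment → ¬register_transcript), contraposes to O(register_transcript → forward_shipment); with O(register_transcript) we get O(forward_shipment).
Premises 4, 5, 6, 8 do not contribute to this derivation.
Thus O(forward_shipment), which is F(¬forward_shipment): ¬forward_shipment is forbidden.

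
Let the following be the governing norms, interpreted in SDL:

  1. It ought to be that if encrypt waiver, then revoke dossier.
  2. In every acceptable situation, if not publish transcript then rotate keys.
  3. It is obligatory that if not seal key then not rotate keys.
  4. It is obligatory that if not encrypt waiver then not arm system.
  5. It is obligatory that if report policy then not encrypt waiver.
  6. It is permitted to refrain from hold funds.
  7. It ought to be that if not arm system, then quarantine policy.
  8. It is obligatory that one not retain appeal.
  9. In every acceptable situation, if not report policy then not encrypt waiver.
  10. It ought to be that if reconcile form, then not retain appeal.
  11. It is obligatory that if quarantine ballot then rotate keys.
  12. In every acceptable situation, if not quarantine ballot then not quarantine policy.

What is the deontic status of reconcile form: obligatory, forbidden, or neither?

Neither

Premise 10 is O(reconcile_form → ¬retain_appeal); even if O(¬retain_appeal) held, inferring O(reconcile_form) would be affirming the consequent — invalid.
No premise or chain of K-axiom applications forces O(reconcile_form), and none forces O(¬reconcile_form). So reconcile_form is neither obligatory nor forbidden under these norms.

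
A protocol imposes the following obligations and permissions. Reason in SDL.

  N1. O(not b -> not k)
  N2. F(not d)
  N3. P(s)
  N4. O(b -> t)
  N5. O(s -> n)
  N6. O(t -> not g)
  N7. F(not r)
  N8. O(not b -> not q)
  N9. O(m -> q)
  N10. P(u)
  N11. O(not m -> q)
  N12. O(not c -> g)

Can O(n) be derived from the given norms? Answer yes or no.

No

Premise 5 is O(s -> n), but O(s) is not derivable from the premises (the permission P(s) asserts only not O(not s), not O(s)), so it does not yield O(n).
No other premise forces O(n). An ideal world satisfying every premise can still have n false, so O(n) is not derivable.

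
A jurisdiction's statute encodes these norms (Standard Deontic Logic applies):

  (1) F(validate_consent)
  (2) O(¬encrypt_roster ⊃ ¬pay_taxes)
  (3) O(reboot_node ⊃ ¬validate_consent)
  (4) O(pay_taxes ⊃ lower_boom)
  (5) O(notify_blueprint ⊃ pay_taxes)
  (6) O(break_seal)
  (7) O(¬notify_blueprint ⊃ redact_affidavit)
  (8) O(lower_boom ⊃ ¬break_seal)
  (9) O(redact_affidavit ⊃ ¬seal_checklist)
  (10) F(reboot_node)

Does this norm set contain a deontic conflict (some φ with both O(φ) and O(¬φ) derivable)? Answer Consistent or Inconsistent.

Consistent

Premise 3 is O(reboot_node ⊃ ¬validate_consent); even if O(¬validate_consent) held, inferring O(reboot_node) would be affirming the consequent — invalid.
So O(reboot_node) is not derivable, and the apparent clash with O(¬reboot_node) does not arise.
A world satisfying every obligation exists (e.g. break_seal=true, encrypt_roster=false, lower_boom=false, notify_blueprint=false, pay_taxes=false, reboot_node=false, redact_affidavit=true, seal_checklist=false, validate_consent=false); no atom is both obligatory and forbidden, so the set is consistent.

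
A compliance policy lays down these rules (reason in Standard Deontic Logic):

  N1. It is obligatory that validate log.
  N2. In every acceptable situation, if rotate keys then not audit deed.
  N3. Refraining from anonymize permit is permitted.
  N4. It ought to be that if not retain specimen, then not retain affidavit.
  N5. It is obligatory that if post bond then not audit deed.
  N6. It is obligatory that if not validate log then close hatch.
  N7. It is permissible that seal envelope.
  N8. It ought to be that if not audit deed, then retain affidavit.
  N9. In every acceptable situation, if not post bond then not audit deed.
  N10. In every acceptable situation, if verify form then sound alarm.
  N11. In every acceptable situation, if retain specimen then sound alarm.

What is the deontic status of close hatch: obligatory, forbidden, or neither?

Neither

Premise 6 is O(¬validate_log → close_hatch), but O(¬validate_log) is not derivable from the premises, so it does not yield O(close_hatch).
No premise or chain of K-axiom applications forces O(close_hatch), and none forces O(¬close_hatch). So close_hatch is neither obligatory nor forbidden under these norms.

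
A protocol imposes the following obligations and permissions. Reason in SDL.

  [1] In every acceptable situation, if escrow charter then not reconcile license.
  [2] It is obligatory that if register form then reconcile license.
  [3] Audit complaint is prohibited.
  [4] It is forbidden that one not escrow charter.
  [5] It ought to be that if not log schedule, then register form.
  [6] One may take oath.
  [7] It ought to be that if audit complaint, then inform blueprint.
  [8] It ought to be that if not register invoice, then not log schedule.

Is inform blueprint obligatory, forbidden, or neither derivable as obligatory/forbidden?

Neither

Premise 7 is O(audit_complaint → inform_blueprint), but O(audit_complaint) is not derivable from the premises, so it does not yield O(inform_blueprint).
No premise or chain of K-axiom applications forces O(inform_blueprint), and none forces O(¬inform_blueprint). So inform_blueprint is neither obligatory nor forbidden under these norms.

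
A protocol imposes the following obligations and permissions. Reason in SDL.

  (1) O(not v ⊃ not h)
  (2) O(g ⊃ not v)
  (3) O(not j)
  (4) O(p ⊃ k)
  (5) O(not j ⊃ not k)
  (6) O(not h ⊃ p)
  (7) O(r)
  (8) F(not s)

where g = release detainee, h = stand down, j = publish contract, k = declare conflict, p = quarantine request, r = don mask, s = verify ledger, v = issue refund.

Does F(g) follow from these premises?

Premise 3 states O(not j) outright.
Applying K to premise 5 (O(not j ⊃ not k)) and O(not j) yields O(not k).
The contrapositive of premise 4 (O(p ⊃ k)) is O(not k ⊃ not p), and O(not k) is already established, so O(not p).
Premise 6, O(not h ⊃ p), contraposes to O(not p ⊃ h); with O(not p) we get O(h).
Premise 1 is O(not v ⊃ not h); contrapositively O(h ⊃ v). Since O(h) holds, K gives O(v).
Premise 2 is O(g ⊃ not v); contrapositively O(v ⊃ not g). Since O(v) holds, K gives O(not g).
Premises 7, 8 do not contribute to this derivation.
So O(not g) holds, i.e. F(g). The claim follows.

Yes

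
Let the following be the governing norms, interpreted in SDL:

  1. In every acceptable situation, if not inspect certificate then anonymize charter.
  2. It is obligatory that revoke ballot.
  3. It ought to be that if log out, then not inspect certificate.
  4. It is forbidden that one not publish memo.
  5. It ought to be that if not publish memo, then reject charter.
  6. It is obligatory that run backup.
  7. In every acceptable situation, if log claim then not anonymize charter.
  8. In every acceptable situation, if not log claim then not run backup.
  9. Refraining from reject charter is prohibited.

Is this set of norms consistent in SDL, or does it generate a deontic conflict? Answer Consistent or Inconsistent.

Consistent

Premise 5 is O(¬publish_memo → reject_charter); even if O(reject_charter) held, inferring O(¬publish_memo) would be affirming the consequent — invalid.
So O(¬publish_memo) is not derivable, and the apparent clash with O(publish_memo) does not arise.
A world satisfying every obligation exists (e.g. anonymize_charter=false, inspect_certificate=true, log_claim=true, log_out=false, publish_memo=true, reject_charter=true, revoke_ballot=true, run_backup=true); no atom is both obligatory and forbidden, so the set is consistent.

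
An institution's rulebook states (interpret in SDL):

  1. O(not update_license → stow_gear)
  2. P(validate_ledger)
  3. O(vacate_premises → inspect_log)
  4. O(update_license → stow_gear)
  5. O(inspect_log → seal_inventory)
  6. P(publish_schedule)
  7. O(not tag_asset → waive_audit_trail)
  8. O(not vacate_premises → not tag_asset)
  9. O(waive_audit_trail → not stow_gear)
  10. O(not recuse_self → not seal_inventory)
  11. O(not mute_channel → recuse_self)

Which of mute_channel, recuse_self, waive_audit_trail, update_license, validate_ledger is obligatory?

recuse_self

Premises 4 and 1 are O(update_license → stow_gear) and O(not update_license → stow_gear); every ideal world satisfies update_license or not update_license, so in either case stow_gear holds — hence O(stow_gear).
The contrapositive of premise 9 (O(waive_audit_trail → not stow_gear)) is O(stow_gear → not waive_audit_trail), and O(stow_gear) is already established, so O(not waive_audit_trail).
Premise 7 is O(not tag_asset → waive_audit_trail); contrapositively O(not waive_audit_trail → tag_asset). Since O(not waive_audit_trail) holds, K gives O(tag_asset).
Premise 8 is O(not vacate_premises → not tag_asset); contrapositively O(tag_asset → vacate_premises). Since O(tag_asset) holds, K gives O(vacate_premises).
With premise 3, O(vacate_premises → inspect_log), the K-axiom yields O(inspect_log).
Premise 5 is O(inspect_log → seal_inventory); since O(inspect_log), deontic closure gives O(seal_inventory).
The contrapositive of premise 10 (O(not recuse_self → not seal_inventory)) is O(seal_inventory → recuse_self), and O(seal_inventory) is already established, so O(recuse_self).
So O(recuse_self) holds — recuse_self is obligatory. None of the other listed options is made obligatory by any chain of premises.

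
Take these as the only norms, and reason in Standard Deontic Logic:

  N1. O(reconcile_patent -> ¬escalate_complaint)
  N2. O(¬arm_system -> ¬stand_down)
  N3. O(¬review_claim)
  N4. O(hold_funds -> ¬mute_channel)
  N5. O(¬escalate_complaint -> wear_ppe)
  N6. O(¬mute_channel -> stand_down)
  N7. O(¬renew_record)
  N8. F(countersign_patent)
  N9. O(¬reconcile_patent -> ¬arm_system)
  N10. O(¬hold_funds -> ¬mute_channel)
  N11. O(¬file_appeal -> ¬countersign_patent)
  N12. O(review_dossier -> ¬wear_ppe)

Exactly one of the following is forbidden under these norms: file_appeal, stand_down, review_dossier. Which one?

By case analysis on ¬hold_funds: premise 10 gives O(¬hold_funds -> ¬mute_channel) and premise 4 gives O(hold_funds -> ¬mute_channel), so O(¬mute_channel) either way.
From O(¬mute_channel) and premise 6, O(¬mute_channel -> stand_down), we obtain O(stand_down).
The contrapositive of premise 2 (O(¬arm_system -> ¬stand_down)) is O(stand_down -> arm_system), and O(stand_down) is already established, so O(arm_system).
Premise 9 is O(¬reconcile_patent -> ¬arm_system); contrapositively O(arm_system -> reconcile_patent). Since O(arm_system) holds, K gives O(reconcile_patent).
With premise 1, O(reconcile_patent -> ¬escalate_complaint), the K-axiom yields O(¬escalate_complaint).
Premise 5 is O(¬escalate_complaint -> wear_ppe); since O(¬escalate_complaint), deontic closure gives O(wear_ppe).
Premise 12 is O(review_dossier -> ¬wear_ppe); contrapositively O(wear_ppe -> ¬review_dossier). Since O(wear_ppe) holds, K gives O(¬review_dossier).
So O(¬review_dossier) holds, i.e. review_dossier is forbidden. None of the other listed options is forbidden under the premises.

review_dossier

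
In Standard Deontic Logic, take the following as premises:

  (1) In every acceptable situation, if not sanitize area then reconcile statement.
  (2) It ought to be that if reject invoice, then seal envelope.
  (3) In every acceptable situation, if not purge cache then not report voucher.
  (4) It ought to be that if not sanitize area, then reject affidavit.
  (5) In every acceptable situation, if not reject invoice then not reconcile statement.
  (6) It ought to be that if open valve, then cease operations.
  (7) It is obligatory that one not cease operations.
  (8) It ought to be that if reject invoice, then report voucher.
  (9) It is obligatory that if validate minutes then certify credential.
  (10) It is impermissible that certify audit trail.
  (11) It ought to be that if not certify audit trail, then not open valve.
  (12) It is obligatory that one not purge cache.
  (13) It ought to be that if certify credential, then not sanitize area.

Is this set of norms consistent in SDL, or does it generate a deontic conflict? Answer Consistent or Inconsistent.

Consistent

Premise 6 is O(open_valve → cease_operations), but O(open_valve) is not derivable from the premises, so it does not yield O(cease_operations).
So O(cease_operations) is not derivable, and the apparent clash with O(¬cease_operations) does not arise.
A world satisfying every obligation exists (e.g. cease_operations=false, certify_audit_trail=false, certify_credential=false, open_valve=false, purge_cache=false, reconcile_statement=false, reject_affidavit=false, reject_invoice=false, report_voucher=false, sanitize_area=true, seal_envelope=false, validate_minutes=false); no atom is both obligatory and forbidden, so the set is consistent.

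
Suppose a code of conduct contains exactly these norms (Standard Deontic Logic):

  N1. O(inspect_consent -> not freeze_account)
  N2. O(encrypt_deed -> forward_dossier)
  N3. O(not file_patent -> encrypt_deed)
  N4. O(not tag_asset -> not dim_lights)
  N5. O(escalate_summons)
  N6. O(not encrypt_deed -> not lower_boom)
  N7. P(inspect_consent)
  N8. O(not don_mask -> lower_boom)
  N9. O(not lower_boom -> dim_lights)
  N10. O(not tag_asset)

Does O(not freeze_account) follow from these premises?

No

Premise 1 is O(inspect_consent -> not freeze_account), but O(inspect_consent) is not derivable from the premises (the permission P(inspect_consent) asserts only not O(not inspect_consent), not O(inspect_consent)), so it does not yield O(not freeze_account).
No other premise forces O(not freeze_account). An ideal world satisfying every premise can still have not freeze_account false, so O(not freeze_account) is not derivable.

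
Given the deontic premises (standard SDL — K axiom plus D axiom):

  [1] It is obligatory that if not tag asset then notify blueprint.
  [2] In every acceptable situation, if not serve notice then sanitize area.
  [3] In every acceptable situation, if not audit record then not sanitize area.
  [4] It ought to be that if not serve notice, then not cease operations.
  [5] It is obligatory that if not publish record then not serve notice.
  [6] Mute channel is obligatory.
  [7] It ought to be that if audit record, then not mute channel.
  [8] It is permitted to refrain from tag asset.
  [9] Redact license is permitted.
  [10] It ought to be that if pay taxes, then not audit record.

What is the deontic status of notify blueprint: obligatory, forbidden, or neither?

Neither

Premise 1 is O(¬tag_asset → notify_blueprint), but O(¬tag_asset) is not derivable from the premises (the permission P(¬tag_asset) asserts only ¬O(tag_asset), not O(¬tag_asset)), so it does not yield O(notify_blueprint).
No premise or chain of K-axiom applications forces O(notify_blueprint), and none forces O(¬notify_blueprint). So notify_blueprint is neither obligatory nor forbidden under these norms.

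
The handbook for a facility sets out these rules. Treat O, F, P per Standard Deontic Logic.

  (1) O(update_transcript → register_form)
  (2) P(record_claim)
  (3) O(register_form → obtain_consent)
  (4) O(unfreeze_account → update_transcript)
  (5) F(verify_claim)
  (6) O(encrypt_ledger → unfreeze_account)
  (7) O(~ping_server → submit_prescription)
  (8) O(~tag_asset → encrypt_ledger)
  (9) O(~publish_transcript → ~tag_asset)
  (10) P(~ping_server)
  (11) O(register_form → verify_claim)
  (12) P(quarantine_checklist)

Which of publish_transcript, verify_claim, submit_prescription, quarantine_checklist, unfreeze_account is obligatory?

publish_transcript

Premise 5, F(verify_claim), is equivalent to O(~verify_claim).
Premise 11, O(register_form → verify_claim), contraposes to O(~verify_claim → ~register_form); with O(~verify_claim) we get O(~register_form).
Premise 1 is O(update_transcript → register_form); contrapositively O(~register_form → ~update_transcript). Since O(~register_form) holds, K gives O(~update_transcript).
The contrapositive of premise 4 (O(unfreeze_account → update_transcript)) is O(~update_transcript → ~unfreeze_account), and O(~update_transcript) is already established, so O(~unfreeze_account).
Premise 6, O(encrypt_ledger → unfreeze_account), contraposes to O(~unfreeze_account → ~encrypt_ledger); with O(~unfreeze_account) we get O(~encrypt_ledger).
Premise 8 is O(~tag_asset → encrypt_ledger); contrapositively O(~encrypt_ledger → tag_asset). Since O(~encrypt_ledger) holds, K gives O(tag_asset).
Premise 9, O(~publish_transcript → ~tag_asset), contraposes to O(tag_asset → publish_transcript); with O(tag_asset) we get O(publish_transcript).
So O(publish_transcript) holds — publish_transcript is obligatory. None of the other listed options is made obligatory by any chain of premises.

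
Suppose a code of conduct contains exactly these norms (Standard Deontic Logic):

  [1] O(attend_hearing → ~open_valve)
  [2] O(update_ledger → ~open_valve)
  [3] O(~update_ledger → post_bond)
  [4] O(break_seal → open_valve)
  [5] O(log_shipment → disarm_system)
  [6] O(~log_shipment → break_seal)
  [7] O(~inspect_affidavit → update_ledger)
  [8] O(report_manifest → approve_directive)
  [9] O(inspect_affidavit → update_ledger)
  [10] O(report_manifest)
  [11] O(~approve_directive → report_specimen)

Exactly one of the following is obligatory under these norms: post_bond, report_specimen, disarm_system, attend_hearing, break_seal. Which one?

Premises 9 and 7 are O(inspect_affidavit → update_ledger) and O(~inspect_affidavit → update_ledger); every ideal world satisfies inspect_affidavit or ~inspect_affidavit, so in either case update_ledger holds — hence O(update_ledger).
Premise 2 is O(update_ledger → ~open_valve); since O(update_ledger), deontic closure gives O(~open_valve).
Premise 4, O(break_seal → open_valve), contraposes to O(~open_valve → ~break_seal); with O(~open_valve) we get O(~break_seal).
Premise 6, O(~log_shipment → break_seal), contraposes to O(~break_seal → log_shipment); with O(~break_seal) we get O(log_shipment).
With premise 5, O(log_shipment → disarm_system), the K-axiom yields O(disarm_system).
So O(disarm_system) holds — disarm_system is obligatory. None of the other listed options is made obligatory by any chain of premises.

disarm_system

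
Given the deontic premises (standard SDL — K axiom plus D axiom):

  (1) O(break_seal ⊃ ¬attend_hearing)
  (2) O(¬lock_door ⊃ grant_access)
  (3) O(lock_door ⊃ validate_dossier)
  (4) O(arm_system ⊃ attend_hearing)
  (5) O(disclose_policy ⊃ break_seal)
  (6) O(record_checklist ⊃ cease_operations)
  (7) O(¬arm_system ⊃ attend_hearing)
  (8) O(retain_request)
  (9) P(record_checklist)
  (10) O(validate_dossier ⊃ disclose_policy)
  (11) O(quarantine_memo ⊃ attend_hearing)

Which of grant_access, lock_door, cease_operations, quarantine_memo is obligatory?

Premises 4 and 7 are O(arm_system ⊃ attend_hearing) and O(¬arm_system ⊃ attend_hearing); every ideal world satisfies arm_system or ¬arm_system, so in either case attend_hearing holds — hence O(attend_hearing).
The contrapositive of premise 1 (O(break_seal ⊃ ¬attend_hearing)) is O(attend_hearing ⊃ ¬break_seal), and O(attend_hearing) is already established, so O(¬break_seal).
Premise 5 is O(disclose_policy ⊃ break_seal); contrapositively O(¬break_seal ⊃ ¬disclose_policy). Since O(¬break_seal) holds, K gives O(¬disclose_policy).
Premise 10, O(validate_dossier ⊃ disclose_policy), contraposes to O(¬disclose_policy ⊃ ¬validate_dossier); with O(¬disclose_policy) we get O(¬validate_dossier).
Premise 3, O(lock_door ⊃ validate_dossier), contraposes to O(¬validate_dossier ⊃ ¬lock_door); with O(¬validate_dossier) we get O(¬lock_door).
With premise 2, O(¬lock_door ⊃ grant_access), the K-axiom yields O(grant_access).
So O(grant_access) holds — grant_access is obligatory. None of the other listed options is made obligatory by any chain of premises.

grant_access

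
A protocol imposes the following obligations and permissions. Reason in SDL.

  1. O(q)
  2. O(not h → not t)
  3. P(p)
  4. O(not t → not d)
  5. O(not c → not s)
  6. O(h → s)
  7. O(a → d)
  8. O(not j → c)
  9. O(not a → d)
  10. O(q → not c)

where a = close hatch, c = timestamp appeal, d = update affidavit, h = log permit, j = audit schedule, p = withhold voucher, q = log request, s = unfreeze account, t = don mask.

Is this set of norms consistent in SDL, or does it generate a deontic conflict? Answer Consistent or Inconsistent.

Premises 9 and 7 cover both cases: O(not a → d) and O(a → d). Since not a ∨ a is a tautology, O(d) follows.
Premise 4 is O(not t → not d); contrapositively O(d → t). Since O(d) holds, K gives O(t).
The contrapositive of premise 2 (O(not h → not t)) is O(t → h), and O(t) is already established, so O(h).
From O(h) and premise 6, O(h → s), we obtain O(s).
Premise 5, O(not c → not s), contraposes to O(s → c); with O(s) we get O(c).
Premise 10 is O(q → not c); contrapositively O(c → not q). Since O(c) holds, K gives O(not q).
However, premise 1 gives O(q).
We now have both O(not q) and O(q) — q is simultaneously obligatory and forbidden, violating the D-axiom.

Inconsistent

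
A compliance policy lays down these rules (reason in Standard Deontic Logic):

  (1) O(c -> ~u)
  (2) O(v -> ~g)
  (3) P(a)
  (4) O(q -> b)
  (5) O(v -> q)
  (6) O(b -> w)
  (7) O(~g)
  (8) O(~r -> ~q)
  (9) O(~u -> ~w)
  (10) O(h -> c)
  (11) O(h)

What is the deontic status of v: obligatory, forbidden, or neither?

Premise 11 gives O(h).
Applying K to premise 10 (O(h -> c)) and O(h) yields O(c).
Premise 1 is O(c -> ~u); since O(c), deontic closure gives O(~u).
Premise 9 is O(~u -> ~w); since O(~u), deontic closure gives O(~w).
The contrapositive of premise 6 (O(b -> w)) is O(~w -> ~b), and O(~w) is already established, so O(~b).
Premise 4, O(q -> b), contraposes to O(~b -> ~q); with O(~b) we get O(~q).
The contrapositive of premise 5 (O(v -> q)) is O(~q -> ~v), and O(~q) is already established, so O(~v).
Premises 2, 3, 7, 8 do not contribute to this derivation.
Thus O(~v), which is F(v): v is forbidden.

Forbidden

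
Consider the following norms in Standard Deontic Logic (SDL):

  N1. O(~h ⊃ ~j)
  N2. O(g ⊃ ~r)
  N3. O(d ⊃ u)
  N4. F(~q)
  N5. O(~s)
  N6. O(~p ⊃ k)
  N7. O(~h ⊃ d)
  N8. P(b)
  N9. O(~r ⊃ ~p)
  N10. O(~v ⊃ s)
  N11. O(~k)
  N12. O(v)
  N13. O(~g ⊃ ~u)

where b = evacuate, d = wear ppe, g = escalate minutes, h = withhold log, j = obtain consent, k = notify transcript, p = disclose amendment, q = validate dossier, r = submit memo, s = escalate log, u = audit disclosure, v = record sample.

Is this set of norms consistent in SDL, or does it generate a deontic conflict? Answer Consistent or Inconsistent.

Consistent

Premise 10 is O(~v ⊃ s), but O(~v) is not derivable from the premises, so it does not yield O(s).
So O(s) is not derivable, and the apparent clash with O(~s) does not arise.
A world satisfying every obligation exists (e.g. b=false, d=false, g=false, h=true, j=false, k=false, p=true, q=true, r=true, s=false, u=false, v=true); no atom is both obligatory and forbidden, so the set is consistent.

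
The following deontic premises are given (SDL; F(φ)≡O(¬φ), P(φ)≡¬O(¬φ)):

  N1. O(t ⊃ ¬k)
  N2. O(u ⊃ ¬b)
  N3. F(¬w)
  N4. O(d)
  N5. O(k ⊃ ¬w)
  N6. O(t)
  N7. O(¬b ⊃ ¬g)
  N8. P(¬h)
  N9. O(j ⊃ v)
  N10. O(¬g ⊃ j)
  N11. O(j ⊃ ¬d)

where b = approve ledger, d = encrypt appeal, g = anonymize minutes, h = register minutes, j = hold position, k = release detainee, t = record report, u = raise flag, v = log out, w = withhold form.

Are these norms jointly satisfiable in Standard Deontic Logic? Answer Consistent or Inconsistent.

Consistent

Premise 5 is O(k ⊃ ¬w), but O(k) is not derivable from the premises, so it does not yield O(¬w).
So O(¬w) is not derivable, and the apparent clash with O(w) does not arise.
A world satisfying every obligation exists (e.g. b=true, d=true, g=true, h=false, j=false, k=false, t=true, u=false, v=false, w=true); no atom is both obligatory and forbidden, so the set is consistent.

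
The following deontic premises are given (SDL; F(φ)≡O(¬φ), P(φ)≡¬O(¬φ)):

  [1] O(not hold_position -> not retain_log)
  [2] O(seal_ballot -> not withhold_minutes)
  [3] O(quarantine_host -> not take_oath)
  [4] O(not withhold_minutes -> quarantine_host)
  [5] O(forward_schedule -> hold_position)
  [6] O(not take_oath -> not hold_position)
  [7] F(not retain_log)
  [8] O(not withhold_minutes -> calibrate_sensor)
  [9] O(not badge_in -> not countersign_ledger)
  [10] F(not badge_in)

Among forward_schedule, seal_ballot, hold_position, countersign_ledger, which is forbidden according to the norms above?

F(not retain_log) at premise 7 means O(retain_log).
The contrapositive of premise 1 (O(not hold_position -> not retain_log)) is O(retain_log -> hold_position), and O(retain_log) is already established, so O(hold_position).
Premise 6, O(not take_oath -> not hold_position), contraposes to O(hold_position -> take_oath); with O(hold_position) we get O(take_oath).
Premise 3, O(quarantine_host -> not take_oath), contraposes to O(take_oath -> not quarantine_host); with O(take_oath) we get O(not quarantine_host).
Premise 4, O(not withhold_minutes -> quarantine_host), contraposes to O(not quarantine_host -> withhold_minutes); with O(not quarantine_host) we get O(withhold_minutes).
The contrapositive of premise 2 (O(seal_ballot -> not withhold_minutes)) is O(withhold_minutes -> not seal_ballot), and O(withhold_minutes) is already established, so O(not seal_ballot).
So O(not seal_ballot) holds, i.e. seal_ballot is forbidden. None of the other listed options is forbidden under the premises.

seal_ballot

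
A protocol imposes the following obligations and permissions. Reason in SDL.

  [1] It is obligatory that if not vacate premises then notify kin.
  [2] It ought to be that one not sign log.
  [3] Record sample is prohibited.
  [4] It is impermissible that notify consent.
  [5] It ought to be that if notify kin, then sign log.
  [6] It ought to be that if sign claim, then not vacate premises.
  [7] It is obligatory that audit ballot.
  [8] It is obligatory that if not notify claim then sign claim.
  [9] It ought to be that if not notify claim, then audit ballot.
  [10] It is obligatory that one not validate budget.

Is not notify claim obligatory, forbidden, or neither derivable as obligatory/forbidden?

Premise 2 gives O(¬sign_log).
The contrapositive of premise 5 (O(notify_kin → sign_log)) is O(¬sign_log → ¬notify_kin), and O(¬sign_log) is already established, so O(¬notify_kin).
The contrapositive of premise 1 (O(¬vacate_premises → notify_kin)) is O(¬notify_kin → vacate_premises), and O(¬notify_kin) is already established, so O(vacate_premises).
The contrapositive of premise 6 (O(sign_claim → ¬vacate_premises)) is O(vacate_premises → ¬sign_claim), and O(vacate_premises) is already established, so O(¬sign_claim).
Premise 8 is O(¬notify_claim → sign_claim); contrapositively O(¬sign_claim → notify_claim). Since O(¬sign_claim) holds, K gives O(notify_claim).
Premises 3, 4, 7, 9, 10 do not contribute to this derivation.
Thus O(notify_claim), which is F(¬notify_claim): ¬notify_claim is forbidden.

Forbidden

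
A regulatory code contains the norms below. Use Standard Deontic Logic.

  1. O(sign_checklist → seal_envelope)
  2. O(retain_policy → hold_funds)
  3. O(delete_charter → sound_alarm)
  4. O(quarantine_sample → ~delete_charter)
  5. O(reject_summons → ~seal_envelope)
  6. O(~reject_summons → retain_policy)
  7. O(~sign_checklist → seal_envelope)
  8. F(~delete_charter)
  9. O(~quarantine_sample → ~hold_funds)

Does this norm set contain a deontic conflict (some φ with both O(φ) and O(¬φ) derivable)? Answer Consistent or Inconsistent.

Premises 1 and 7 are O(sign_checklist → seal_envelope) and O(~sign_checklist → seal_envelope); every ideal world satisfies sign_checklist or ~sign_checklist, so in either case seal_envelope holds — hence O(seal_envelope).
Premise 5 is O(reject_summons → ~seal_envelope); contrapositively O(seal_envelope → ~reject_summons). Since O(seal_envelope) holds, K gives O(~reject_summons).
With premise 6, O(~reject_summons → retain_policy), the K-axiom yields O(retain_policy).
With premise 2, O(retain_policy → hold_funds), the K-axiom yields O(hold_funds).
Premise 9 is O(~quarantine_sample → ~hold_funds); contrapositively O(hold_funds → quarantine_sample). Since O(hold_funds) holds, K gives O(quarantine_sample).
Applying K to premise 4 (O(quarantine_sample → ~delete_charter)) and O(quarantine_sample) yields O(~delete_charter).
But premise 8, F(~delete_charter), means O(delete_charter).
We now have both O(~delete_charter) and O(delete_charter) — delete_charter is simultaneously obligatory and forbidden, violating the D-axiom.

Inconsistent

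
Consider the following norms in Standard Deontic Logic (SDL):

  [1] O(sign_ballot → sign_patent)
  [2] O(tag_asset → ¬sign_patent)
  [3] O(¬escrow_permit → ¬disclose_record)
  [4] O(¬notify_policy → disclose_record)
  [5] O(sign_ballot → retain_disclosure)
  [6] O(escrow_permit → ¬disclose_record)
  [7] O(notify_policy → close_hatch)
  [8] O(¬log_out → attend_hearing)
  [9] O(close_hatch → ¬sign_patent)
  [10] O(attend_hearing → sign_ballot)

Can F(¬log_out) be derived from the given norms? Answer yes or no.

Yes

Premises 3 and 6 cover both cases: O(¬escrow_permit → ¬disclose_record) and O(escrow_permit → ¬disclose_record). Since ¬escrow_permit ∨ escrow_permit is a tautology, O(¬disclose_record) follows.
The contrapositive of premise 4 (O(¬notify_policy → disclose_record)) is O(¬disclose_record → notify_policy), and O(¬disclose_record) is already established, so O(notify_policy).
Premise 7 is O(notify_policy → close_hatch); since O(notify_policy), deontic closure gives O(close_hatch).
Applying K to premise 9 (O(close_hatch → ¬sign_patent)) and O(close_hatch) yields O(¬sign_patent).
Premise 1, O(sign_ballot → sign_patent), contraposes to O(¬sign_patent → ¬sign_ballot); with O(¬sign_patent) we get O(¬sign_ballot).
Premise 10 is O(attend_hearing → sign_ballot); contrapositively O(¬sign_ballot → ¬attend_hearing). Since O(¬sign_ballot) holds, K gives O(¬attend_hearing).
Premise 8 is O(¬log_out → attend_hearing); contrapositively O(¬attend_hearing → log_out). Since O(¬attend_hearing) holds, K gives O(log_out).
Premises 2, 5 do not contribute to this derivation.
So O(log_out) holds, i.e. F(¬log_out). The claim follows.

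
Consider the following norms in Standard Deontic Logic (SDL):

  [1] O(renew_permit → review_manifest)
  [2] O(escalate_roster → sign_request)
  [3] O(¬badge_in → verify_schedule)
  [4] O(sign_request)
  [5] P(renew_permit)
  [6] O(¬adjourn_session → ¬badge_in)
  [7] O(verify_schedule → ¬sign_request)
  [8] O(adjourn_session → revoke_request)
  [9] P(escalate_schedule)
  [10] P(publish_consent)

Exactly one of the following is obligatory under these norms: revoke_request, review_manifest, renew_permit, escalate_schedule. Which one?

Premise 4 states O(sign_request) outright.
The contrapositive of premise 7 (O(verify_schedule → ¬sign_request)) is O(sign_request → ¬verify_schedule), and O(sign_request) is already established, so O(¬verify_schedule).
The contrapositive of premise 3 (O(¬badge_in → verify_schedule)) is O(¬verify_schedule → badge_in), and O(¬verify_schedule) is already established, so O(badge_in).
Premise 6, O(¬adjourn_session → ¬badge_in), contraposes to O(badge_in → adjourn_session); with O(badge_in) we get O(adjourn_session).
From O(adjourn_session) and premise 8, O(adjourn_session → revoke_request), we obtain O(revoke_request).
So O(revoke_request) holds — revoke_request is obligatory. None of the other listed options is made obligatory by any chain of premises.

revoke_request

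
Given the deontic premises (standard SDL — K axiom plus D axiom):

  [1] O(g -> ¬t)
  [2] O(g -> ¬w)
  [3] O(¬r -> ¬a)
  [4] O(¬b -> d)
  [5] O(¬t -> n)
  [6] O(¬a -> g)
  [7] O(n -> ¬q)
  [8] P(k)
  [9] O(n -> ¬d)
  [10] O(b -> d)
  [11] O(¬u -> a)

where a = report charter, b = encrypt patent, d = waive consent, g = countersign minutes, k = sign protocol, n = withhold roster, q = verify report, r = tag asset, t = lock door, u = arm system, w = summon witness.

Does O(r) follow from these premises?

Premises 4 and 10 are O(¬b -> d) and O(b -> d); every ideal world satisfies ¬b or b, so in either case d holds — hence O(d).
Premise 9 is O(n -> ¬d); contrapositively O(d -> ¬n). Since O(d) holds, K gives O(¬n).
The contrapositive of premise 5 (O(¬t -> n)) is O(¬n -> t), and O(¬n) is already established, so O(t).
Premise 1 is O(g -> ¬t); contrapositively O(t -> ¬g). Since O(t) holds, K gives O(¬g).
Premise 6, O(¬a -> g), contraposes to O(¬g -> a); with O(¬g) we get O(a).
Premise 3, O(¬r -> ¬a), contraposes to O(a -> r); with O(a) we get O(r).
Premises 2, 7, 8, 11 do not contribute to this derivation.
So O(r) follows.

Yes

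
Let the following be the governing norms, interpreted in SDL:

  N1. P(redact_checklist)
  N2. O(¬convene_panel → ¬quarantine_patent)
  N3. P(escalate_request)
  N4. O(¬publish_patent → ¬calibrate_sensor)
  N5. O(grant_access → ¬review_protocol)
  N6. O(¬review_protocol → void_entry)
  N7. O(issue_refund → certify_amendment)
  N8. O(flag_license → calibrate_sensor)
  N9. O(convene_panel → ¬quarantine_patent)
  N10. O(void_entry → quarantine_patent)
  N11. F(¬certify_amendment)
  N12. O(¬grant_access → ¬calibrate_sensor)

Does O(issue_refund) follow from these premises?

No

Premise 7 is O(issue_refund → certify_amendment); even if O(certify_amendment) held, inferring O(issue_refund) would be affirming the consequent — invalid.
No other premise forces O(issue_refund). An ideal world satisfying every premise can still have issue_refund false, so O(issue_refund) is not derivable.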